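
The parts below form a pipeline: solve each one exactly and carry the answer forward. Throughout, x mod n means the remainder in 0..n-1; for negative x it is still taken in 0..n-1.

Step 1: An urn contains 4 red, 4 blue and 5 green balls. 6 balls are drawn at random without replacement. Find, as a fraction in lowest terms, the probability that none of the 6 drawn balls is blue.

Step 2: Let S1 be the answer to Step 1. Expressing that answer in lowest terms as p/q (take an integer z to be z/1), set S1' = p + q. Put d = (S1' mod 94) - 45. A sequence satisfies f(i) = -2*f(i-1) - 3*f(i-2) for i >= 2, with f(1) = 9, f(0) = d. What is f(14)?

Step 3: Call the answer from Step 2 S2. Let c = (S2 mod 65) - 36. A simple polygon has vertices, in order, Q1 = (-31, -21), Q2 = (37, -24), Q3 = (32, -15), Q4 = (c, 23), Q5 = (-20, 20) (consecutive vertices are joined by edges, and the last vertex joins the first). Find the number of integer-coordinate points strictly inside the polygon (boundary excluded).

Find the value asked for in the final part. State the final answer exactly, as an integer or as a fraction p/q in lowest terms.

Step 1: total draws C(13,6) = 1716; favorable C(9,6) = 84; P = 7/143; answer 7/143
Step 2: S1 = 7/143; threaded value p + q = 150; d = 11; f(2) = -2*(9) - 3*(11) = -51; iterating: f(2)=-51, f(3)=75, f(4)=3, f(5)=-231, f(6)=453, f(7)=-213, f(8)=-933, f(9)=2505, f(10)=-2211, f(11)=-3093, f(12)=12819, f(13)=-16359, f(14)=-5739; answer -5739
Step 3: S2 = -5739; c = 10; cross terms: (-31*-24 - 37*-21)=1521, (37*-15 - 32*-24)=213, (32*23 - 10*-15)=886, (10*20 - -20*23)=660, (-20*-21 - -31*20)=1040; twice the area = |4320| = 4320; area = 2160; boundary points = 1 + 1 + 2 + 3 + 1 = 8; strictly interior points = area - boundary/2 + 1 = 2157; answer 2157

2157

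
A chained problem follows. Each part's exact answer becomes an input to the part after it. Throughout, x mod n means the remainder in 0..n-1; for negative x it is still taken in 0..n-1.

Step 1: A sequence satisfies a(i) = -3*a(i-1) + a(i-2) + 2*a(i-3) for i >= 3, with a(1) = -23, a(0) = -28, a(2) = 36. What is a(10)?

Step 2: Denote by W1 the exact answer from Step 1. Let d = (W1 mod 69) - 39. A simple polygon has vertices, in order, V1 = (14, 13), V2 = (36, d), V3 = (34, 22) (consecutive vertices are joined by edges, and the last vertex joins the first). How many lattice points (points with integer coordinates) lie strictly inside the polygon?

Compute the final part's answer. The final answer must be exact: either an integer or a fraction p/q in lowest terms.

Step 1: a(3) = -3*(36) + 1*(-23) + 2*(-28) = -187; iterating: a(3)=-187, a(4)=551, a(5)=-1768, a(6)=5481, a(7)=-17109, a(8)=53272, a(9)=-165963, a(10)=516943; answer 516943
Step 2: W1 = 516943; d = 25; cross terms: (14*25 - 36*13)=-118, (36*22 - 34*25)=-58, (34*13 - 14*22)=134; twice the area = |-42| = 42; area = 21; boundary points = 2 + 1 + 1 = 4; strictly interior points = area - boundary/2 + 1 = 20; answer 20

20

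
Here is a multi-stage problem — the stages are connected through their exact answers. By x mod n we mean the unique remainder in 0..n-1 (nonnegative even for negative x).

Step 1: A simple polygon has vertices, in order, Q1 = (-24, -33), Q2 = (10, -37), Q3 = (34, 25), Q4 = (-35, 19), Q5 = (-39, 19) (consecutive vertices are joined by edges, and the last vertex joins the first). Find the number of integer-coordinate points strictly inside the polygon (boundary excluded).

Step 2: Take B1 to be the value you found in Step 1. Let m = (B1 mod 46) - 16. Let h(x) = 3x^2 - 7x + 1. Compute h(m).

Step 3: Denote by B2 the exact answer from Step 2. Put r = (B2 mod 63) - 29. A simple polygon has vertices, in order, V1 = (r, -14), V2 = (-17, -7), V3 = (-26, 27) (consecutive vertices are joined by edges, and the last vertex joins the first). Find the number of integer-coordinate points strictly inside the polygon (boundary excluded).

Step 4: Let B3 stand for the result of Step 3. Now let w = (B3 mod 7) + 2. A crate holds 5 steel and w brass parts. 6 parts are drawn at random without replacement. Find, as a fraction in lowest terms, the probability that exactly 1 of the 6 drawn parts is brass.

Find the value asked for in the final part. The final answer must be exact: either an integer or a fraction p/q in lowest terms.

2/7

Step 1: cross terms: (-24*-37 - 10*-33)=1218, (10*25 - 34*-37)=1508, (34*19 - -35*25)=1521, (-35*19 - -39*19)=76, (-39*-33 - -24*19)=1743; twice the area = |6066| = 6066; area = 3033; boundary points = 2 + 2 + 3 + 4 + 1 = 12; strictly interior points = area - boundary/2 + 1 = 3028; answer 3028
Step 2: B1 = 3028; m = 22; 3*(22)^2 - 7*(22)^1 + 1 = (1452) + (-154) + (1) = 1299; answer 1299
Step 3: B2 = 1299; r = 10; cross terms: (10*-7 - -17*-14)=-308, (-17*27 - -26*-7)=-641, (-26*-14 - 10*27)=94; twice the area = |-855| = 855; area = 855/2; boundary points = 1 + 1 + 1 = 3; strictly interior points = area - boundary/2 + 1 = 427; answer 427
Step 4: B3 = 427; w = 2; total draws C(7,6) = 7; favorable C(2,1)*C(5,5) = 2; P = 2/7; answer 2/7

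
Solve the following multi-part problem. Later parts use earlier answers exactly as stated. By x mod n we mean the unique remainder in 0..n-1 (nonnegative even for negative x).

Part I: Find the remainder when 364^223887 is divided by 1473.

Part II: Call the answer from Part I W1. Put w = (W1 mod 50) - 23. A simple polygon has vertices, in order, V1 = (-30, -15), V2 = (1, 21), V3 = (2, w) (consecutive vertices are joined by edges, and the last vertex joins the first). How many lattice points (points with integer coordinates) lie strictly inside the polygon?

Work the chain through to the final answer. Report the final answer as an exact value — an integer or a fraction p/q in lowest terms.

636

Part I: squarings mod 1473: 364^1=364, 364^2=1399, 364^4=1057, 364^8=715, 364^16=94, 364^32=1471, 364^64=4, 364^128=16, 364^256=256, 364^512=724, 364^1024=1261, 364^2048=754, 364^4096=1411, 364^8192=898, 364^16384=673, 364^32768=718, 364^65536=1447, 364^131072=676; 364^223887 = 364^1 * 364^2 * 364^4 * 364^8 * 364^128 * 364^512 * 364^2048 * 364^8192 * 364^16384 * 364^65536 * 364^131072 = 304 (mod 1473); answer 304
Part II: W1 = 304; w = -19; cross terms: (-30*21 - 1*-15)=-615, (1*-19 - 2*21)=-61, (2*-15 - -30*-19)=-600; twice the area = |-1276| = 1276; area = 638; boundary points = 1 + 1 + 4 = 6; strictly interior points = area - boundary/2 + 1 = 636; answer 636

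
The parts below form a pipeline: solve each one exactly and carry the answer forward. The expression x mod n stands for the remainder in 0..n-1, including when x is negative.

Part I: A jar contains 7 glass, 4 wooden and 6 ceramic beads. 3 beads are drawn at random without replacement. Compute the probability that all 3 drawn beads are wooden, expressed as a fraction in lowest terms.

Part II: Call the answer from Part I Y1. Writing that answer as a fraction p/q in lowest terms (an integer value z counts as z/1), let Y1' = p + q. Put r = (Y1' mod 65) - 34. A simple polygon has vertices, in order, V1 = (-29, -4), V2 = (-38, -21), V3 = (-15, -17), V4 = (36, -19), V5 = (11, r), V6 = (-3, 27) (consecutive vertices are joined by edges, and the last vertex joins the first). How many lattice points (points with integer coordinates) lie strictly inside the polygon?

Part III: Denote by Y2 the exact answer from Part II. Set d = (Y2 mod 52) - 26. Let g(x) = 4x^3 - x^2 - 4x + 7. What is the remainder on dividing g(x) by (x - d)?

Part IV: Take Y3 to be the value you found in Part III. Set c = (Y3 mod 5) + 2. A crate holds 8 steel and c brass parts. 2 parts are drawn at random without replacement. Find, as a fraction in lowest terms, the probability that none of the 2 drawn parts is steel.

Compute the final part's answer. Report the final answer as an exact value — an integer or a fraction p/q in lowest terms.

Part I: total draws C(17,3) = 680; favorable C(4,3) = 4; P = 1/170; answer 1/170
Part II: Y1 = 1/170; threaded value p + q = 171; r = 7; cross terms: (-29*-21 - -38*-4)=457, (-38*-17 - -15*-21)=331, (-15*-19 - 36*-17)=897, (36*7 - 11*-19)=461, (11*27 - -3*7)=318, (-3*-4 - -29*27)=795; twice the area = |3259| = 3259; area = 3259/2; boundary points = 1 + 1 + 1 + 1 + 2 + 1 = 7; strictly interior points = area - boundary/2 + 1 = 1627; answer 1627
Part III: Y2 = 1627; d = -11; remainder = value at the root: 4*(-11)^3 - 1*(-11)^2 - 4*(-11)^1 + 7 = (-5324) + (-121) + (44) + (7) = -5394; answer -5394
Part IV: Y3 = -5394; c = 3; total draws C(11,2) = 55; favorable C(3,2) = 3; P = 3/55; answer 3/55

3/55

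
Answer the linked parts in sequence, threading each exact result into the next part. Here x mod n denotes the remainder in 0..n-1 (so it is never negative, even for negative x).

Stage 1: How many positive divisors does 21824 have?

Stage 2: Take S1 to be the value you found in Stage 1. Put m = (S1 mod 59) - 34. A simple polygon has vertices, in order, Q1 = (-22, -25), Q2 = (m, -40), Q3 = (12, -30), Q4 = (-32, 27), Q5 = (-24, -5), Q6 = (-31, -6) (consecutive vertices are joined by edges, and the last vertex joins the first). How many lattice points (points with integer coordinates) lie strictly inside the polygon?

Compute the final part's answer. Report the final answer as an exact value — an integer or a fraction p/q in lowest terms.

Stage 1: 21824 = 2^6 * 11 * 31; number of divisors = (6+1) * (1+1) * (1+1) = 28; answer 28
Stage 2: S1 = 28; m = -6; cross terms: (-22*-40 - -6*-25)=730, (-6*-30 - 12*-40)=660, (12*27 - -32*-30)=-636, (-32*-5 - -24*27)=808, (-24*-6 - -31*-5)=-11, (-31*-25 - -22*-6)=643; twice the area = |2194| = 2194; area = 1097; boundary points = 1 + 2 + 1 + 8 + 1 + 1 = 14; strictly interior points = area - boundary/2 + 1 = 1091; answer 1091

1091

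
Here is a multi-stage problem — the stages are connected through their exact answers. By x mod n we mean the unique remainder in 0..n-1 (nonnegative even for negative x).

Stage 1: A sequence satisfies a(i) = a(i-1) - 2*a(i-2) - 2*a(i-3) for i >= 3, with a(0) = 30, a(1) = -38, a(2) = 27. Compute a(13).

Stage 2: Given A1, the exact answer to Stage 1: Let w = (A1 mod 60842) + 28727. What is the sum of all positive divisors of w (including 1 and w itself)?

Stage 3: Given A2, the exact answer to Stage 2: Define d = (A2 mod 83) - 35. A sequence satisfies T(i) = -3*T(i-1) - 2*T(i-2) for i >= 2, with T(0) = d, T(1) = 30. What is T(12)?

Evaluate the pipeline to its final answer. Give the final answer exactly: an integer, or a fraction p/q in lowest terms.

-294798

Stage 1: a(3) = 1*(27) - 2*(-38) - 2*(30) = 43; iterating: a(3)=43, a(4)=65, a(5)=-75, a(6)=-291, a(7)=-271, a(8)=461, a(9)=1585, a(10)=1205, a(11)=-2887, a(12)=-8467, a(13)=-5103; answer -5103
Stage 2: A1 = -5103; w = 84466; 84466 = 2 * 157 * 269; sigma = (1 + 2) * (1 + 157) * (1 + 269) = 3 * 158 * 270 = 127980; answer 127980
Stage 3: A2 = 127980; d = 42; T(2) = -3*(30) - 2*(42) = -174; iterating: T(2)=-174, T(3)=462, T(4)=-1038, T(5)=2190, T(6)=-4494, T(7)=9102, T(8)=-18318, T(9)=36750, T(10)=-73614, T(11)=147342, T(12)=-294798; answer -294798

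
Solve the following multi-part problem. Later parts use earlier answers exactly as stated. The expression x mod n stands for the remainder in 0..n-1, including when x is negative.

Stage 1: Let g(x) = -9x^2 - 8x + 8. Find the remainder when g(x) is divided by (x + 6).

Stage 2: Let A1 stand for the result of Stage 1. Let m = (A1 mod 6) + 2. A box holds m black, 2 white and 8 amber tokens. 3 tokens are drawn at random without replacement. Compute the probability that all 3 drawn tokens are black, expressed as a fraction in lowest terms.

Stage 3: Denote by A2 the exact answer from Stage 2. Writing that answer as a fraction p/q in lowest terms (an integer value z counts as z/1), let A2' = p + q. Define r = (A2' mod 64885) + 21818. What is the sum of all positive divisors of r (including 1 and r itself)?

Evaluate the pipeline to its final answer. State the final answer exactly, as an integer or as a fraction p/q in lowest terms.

Stage 1: remainder = value at the root: -9*(-6)^2 - 8*(-6)^1 + 8 = (-324) + (48) + (8) = -268; answer -268
Stage 2: A1 = -268; m = 4; total draws C(14,3) = 364; favorable C(4,3) = 4; P = 1/91; answer 1/91
Stage 3: A2 = 1/91; threaded value p + q = 92; r = 21910; 21910 = 2 * 5 * 7 * 313; sigma = (1 + 2) * (1 + 5) * (1 + 7) * (1 + 313) = 3 * 6 * 8 * 314 = 45216; answer 45216

45216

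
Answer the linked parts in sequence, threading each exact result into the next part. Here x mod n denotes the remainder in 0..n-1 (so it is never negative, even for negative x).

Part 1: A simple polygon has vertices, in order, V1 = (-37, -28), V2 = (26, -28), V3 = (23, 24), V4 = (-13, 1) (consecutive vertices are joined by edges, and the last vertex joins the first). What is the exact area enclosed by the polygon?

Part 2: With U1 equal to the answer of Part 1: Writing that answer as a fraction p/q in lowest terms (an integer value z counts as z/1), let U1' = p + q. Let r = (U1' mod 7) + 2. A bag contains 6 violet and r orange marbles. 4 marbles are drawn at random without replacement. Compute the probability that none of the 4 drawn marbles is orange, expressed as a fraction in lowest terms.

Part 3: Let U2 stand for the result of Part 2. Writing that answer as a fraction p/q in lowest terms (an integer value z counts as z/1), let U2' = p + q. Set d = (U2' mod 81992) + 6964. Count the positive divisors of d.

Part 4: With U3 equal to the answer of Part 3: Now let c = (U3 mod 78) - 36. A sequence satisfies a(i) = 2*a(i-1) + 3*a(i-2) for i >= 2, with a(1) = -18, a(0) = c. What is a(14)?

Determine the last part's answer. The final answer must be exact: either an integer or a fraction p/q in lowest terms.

Part 1: cross terms: (-37*-28 - 26*-28)=1764, (26*24 - 23*-28)=1268, (23*1 - -13*24)=335, (-13*-28 - -37*1)=401; twice the area = |3768| = 3768; area = 1884; answer 1884
Part 2: U1 = 1884; threaded value p + q = 1885; r = 4; total draws C(10,4) = 210; favorable C(6,4) = 15; P = 1/14; answer 1/14
Part 3: U2 = 1/14; threaded value p + q = 15; d = 6979; 6979 = 7 * 997; number of divisors = (1+1) * (1+1) = 4; answer 4
Part 4: U3 = 4; c = -32; a(2) = 2*(-18) + 3*(-32) = -132; iterating: a(2)=-132, a(3)=-318, a(4)=-1032, a(5)=-3018, a(6)=-9132, a(7)=-27318, a(8)=-82032, a(9)=-246018, a(10)=-738132, a(11)=-2214318, a(12)=-6643032, a(13)=-19929018, a(14)=-59787132; answer -59787132

-59787132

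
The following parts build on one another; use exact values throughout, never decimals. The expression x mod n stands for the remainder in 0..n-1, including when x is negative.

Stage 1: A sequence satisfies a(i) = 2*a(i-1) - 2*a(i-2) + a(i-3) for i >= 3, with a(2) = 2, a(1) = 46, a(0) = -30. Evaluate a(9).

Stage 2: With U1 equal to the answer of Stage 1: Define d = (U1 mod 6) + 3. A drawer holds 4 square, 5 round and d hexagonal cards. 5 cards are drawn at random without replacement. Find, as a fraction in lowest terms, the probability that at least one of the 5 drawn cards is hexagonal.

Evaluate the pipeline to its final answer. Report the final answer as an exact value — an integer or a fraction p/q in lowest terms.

Stage 1: a(3) = 2*(2) - 2*(46) + 1*(-30) = -118; iterating: a(3)=-118, a(4)=-194, a(5)=-150, a(6)=-30, a(7)=46, a(8)=2, a(9)=-118; answer -118
Stage 2: U1 = -118; d = 5; total draws C(14,5) = 2002; complement C(9,5) = 126; favorable 2002 - 126 = 1876; P = 134/143; answer 134/143

134/143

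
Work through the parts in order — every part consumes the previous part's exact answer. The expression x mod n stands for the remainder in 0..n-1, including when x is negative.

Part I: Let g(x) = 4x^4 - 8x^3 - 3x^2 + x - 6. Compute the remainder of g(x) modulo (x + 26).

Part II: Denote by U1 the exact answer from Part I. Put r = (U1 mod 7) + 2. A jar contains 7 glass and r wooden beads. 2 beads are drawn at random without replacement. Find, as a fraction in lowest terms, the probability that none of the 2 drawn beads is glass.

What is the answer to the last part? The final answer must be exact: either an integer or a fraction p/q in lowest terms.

3/13

Part I: remainder = value at the root: 4*(-26)^4 - 8*(-26)^3 - 3*(-26)^2 + 1*(-26)^1 - 6 = (1827904) + (140608) + (-2028) + (-26) + (-6) = 1966452; answer 1966452
Part II: U1 = 1966452; r = 7; total draws C(14,2) = 91; favorable C(7,2) = 21; P = 3/13; answer 3/13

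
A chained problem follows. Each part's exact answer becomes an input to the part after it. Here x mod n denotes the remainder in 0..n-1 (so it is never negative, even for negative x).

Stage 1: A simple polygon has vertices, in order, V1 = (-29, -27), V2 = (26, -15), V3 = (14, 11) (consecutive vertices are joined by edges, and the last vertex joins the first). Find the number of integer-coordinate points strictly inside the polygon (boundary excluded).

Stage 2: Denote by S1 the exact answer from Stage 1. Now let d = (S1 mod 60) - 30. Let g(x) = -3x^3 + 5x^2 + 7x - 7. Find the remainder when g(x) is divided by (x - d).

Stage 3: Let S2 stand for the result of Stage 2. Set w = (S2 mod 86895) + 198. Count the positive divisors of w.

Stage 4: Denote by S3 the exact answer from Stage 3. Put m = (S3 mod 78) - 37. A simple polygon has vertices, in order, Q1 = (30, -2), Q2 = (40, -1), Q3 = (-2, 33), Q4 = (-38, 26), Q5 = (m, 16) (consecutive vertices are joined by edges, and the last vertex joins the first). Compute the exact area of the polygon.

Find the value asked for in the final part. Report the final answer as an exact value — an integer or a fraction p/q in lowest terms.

Stage 1: cross terms: (-29*-15 - 26*-27)=1137, (26*11 - 14*-15)=496, (14*-27 - -29*11)=-59; twice the area = |1574| = 1574; area = 787; boundary points = 1 + 2 + 1 = 4; strictly interior points = area - boundary/2 + 1 = 786; answer 786
Stage 2: S1 = 786; d = -24; remainder = value at the root: -3*(-24)^3 + 5*(-24)^2 + 7*(-24)^1 - 7 = (41472) + (2880) + (-168) + (-7) = 44177; answer 44177
Stage 3: S2 = 44177; w = 44375; 44375 = 5^4 * 71; number of divisors = (4+1) * (1+1) = 10; answer 10
Stage 4: S3 = 10; m = -27; cross terms: (30*-1 - 40*-2)=50, (40*33 - -2*-1)=1318, (-2*26 - -38*33)=1202, (-38*16 - -27*26)=94, (-27*-2 - 30*16)=-426; twice the area = |2238| = 2238; area = 1119; answer 1119

1119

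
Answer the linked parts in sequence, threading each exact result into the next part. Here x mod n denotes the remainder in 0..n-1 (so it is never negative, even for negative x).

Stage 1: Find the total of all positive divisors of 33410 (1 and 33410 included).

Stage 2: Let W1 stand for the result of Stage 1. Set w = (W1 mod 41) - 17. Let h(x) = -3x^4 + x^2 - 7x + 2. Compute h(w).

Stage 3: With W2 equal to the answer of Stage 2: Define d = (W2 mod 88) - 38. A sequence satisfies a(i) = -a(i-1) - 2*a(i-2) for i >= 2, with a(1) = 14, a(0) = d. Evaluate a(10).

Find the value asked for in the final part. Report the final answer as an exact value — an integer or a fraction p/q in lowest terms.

Stage 1: 33410 = 2 * 5 * 13 * 257; sigma = (1 + 2) * (1 + 5) * (1 + 13) * (1 + 257) = 3 * 6 * 14 * 258 = 65016; answer 65016
Stage 2: W1 = 65016; w = 14; -3*(14)^4 + 1*(14)^2 - 7*(14)^1 + 2 = (-115248) + (196) + (-98) + (2) = -115148; answer -115148
Stage 3: W2 = -115148; d = 6; a(2) = -1*(14) - 2*(6) = -26; iterating: a(2)=-26, a(3)=-2, a(4)=54, a(5)=-50, a(6)=-58, a(7)=158, a(8)=-42, a(9)=-274, a(10)=358; answer 358

358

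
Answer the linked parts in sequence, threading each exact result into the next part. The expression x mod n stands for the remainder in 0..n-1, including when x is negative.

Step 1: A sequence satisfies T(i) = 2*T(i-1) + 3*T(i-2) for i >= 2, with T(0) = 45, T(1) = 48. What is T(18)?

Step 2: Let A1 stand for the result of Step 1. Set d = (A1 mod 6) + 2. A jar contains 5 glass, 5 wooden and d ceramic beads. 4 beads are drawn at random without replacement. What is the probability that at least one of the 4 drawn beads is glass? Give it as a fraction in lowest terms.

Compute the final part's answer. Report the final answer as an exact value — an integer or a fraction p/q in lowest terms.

Step 1: T(2) = 2*(48) + 3*(45) = 231; iterating: T(2)=231, T(3)=606, T(4)=1905, T(5)=5628, T(6)=16971, T(7)=50826, T(8)=152565, T(9)=457608, T(10)=1372911, T(11)=4118646, T(12)=12356025, T(13)=37067988, T(14)=111204051, T(15)=333612066, T(16)=1000836285, T(17)=3002508768, T(18)=9007526391; answer 9007526391
Step 2: A1 = 9007526391; d = 5; total draws C(15,4) = 1365; complement C(10,4) = 210; favorable 1365 - 210 = 1155; P = 11/13; answer 11/13

11/13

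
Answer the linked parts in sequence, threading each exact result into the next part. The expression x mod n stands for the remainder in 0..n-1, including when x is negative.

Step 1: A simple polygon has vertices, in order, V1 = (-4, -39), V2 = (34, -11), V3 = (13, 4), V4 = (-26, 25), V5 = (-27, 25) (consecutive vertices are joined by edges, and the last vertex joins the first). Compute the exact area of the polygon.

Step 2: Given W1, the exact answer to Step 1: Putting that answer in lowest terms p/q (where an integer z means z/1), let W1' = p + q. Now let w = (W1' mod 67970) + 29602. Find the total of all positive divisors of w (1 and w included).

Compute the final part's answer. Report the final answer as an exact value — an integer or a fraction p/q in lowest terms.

Step 1: cross terms: (-4*-11 - 34*-39)=1370, (34*4 - 13*-11)=279, (13*25 - -26*4)=429, (-26*25 - -27*25)=25, (-27*-39 - -4*25)=1153; twice the area = |3256| = 3256; area = 1628; answer 1628
Step 2: W1 = 1628; threaded value p + q = 1629; w = 31231; 31231 is prime, so its only divisors are 1 and 31231; sigma = 1 + 31231 = 31232; answer 31232

31232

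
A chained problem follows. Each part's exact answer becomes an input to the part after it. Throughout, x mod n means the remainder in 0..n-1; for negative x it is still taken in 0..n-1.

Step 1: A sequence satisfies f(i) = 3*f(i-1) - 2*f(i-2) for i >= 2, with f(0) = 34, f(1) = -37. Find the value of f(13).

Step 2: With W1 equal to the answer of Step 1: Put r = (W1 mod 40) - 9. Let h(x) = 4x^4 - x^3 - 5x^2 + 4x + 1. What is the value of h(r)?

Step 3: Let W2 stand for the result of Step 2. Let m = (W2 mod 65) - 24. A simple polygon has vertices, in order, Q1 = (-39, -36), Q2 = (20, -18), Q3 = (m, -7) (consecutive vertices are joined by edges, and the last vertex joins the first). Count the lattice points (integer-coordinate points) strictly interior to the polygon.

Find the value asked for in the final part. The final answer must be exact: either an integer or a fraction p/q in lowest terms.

Step 1: f(2) = 3*(-37) - 2*(34) = -179; iterating: f(2)=-179, f(3)=-463, f(4)=-1031, f(5)=-2167, f(6)=-4439, f(7)=-8983, f(8)=-18071, f(9)=-36247, f(10)=-72599, f(11)=-145303, f(12)=-290711, f(13)=-581527; answer -581527
Step 2: W1 = -581527; r = 24; 4*(24)^4 - 1*(24)^3 - 5*(24)^2 + 4*(24)^1 + 1 = (1327104) + (-13824) + (-2880) + (96) + (1) = 1310497; answer 1310497
Step 3: W2 = 1310497; m = 8; cross terms: (-39*-18 - 20*-36)=1422, (20*-7 - 8*-18)=4, (8*-36 - -39*-7)=-561; twice the area = |865| = 865; area = 865/2; boundary points = 1 + 1 + 1 = 3; strictly interior points = area - boundary/2 + 1 = 432; answer 432

432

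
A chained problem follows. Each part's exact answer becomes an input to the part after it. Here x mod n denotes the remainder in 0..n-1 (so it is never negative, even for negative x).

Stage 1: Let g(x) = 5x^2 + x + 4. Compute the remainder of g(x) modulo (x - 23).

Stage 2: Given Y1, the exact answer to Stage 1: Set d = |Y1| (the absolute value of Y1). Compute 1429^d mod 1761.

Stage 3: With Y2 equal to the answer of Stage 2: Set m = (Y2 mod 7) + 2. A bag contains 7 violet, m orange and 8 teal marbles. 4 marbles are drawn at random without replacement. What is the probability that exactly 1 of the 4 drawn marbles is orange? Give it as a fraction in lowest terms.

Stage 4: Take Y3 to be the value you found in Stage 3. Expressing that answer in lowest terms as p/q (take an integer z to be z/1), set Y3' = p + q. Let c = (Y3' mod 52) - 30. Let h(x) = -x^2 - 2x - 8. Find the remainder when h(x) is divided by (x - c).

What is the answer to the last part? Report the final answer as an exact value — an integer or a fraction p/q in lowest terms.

Stage 1: remainder = value at the root: 5*(23)^2 + 1*(23)^1 + 4 = (2645) + (23) + (4) = 2672; answer 2672
Stage 2: Y1 = 2672; d = 2672; squarings mod 1761: 1429^1=1429, 1429^2=1042, 1429^4=988, 1429^8=550, 1429^16=1369, 1429^32=457, 1429^64=1051, 1429^128=454, 1429^256=79, 1429^512=958, 1429^1024=283, 1429^2048=844; 1429^2672 = 1429^16 * 1429^32 * 1429^64 * 1429^512 * 1429^2048 = 1459 (mod 1761); answer 1459
Stage 3: Y2 = 1459; m = 5; total draws C(20,4) = 4845; favorable C(5,1)*C(15,3) = 2275; P = 455/969; answer 455/969
Stage 4: Y3 = 455/969; threaded value p + q = 1424; c = -10; remainder = value at the root: -1*(-10)^2 - 2*(-10)^1 - 8 = (-100) + (20) + (-8) = -88; answer -88

-88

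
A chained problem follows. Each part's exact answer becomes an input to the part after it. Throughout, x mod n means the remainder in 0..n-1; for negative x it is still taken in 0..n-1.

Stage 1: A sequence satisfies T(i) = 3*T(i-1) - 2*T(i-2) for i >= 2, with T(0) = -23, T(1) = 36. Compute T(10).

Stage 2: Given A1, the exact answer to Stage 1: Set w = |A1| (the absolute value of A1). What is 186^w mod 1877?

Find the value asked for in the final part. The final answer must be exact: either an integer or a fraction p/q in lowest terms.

Stage 1: T(2) = 3*(36) - 2*(-23) = 154; iterating: T(2)=154, T(3)=390, T(4)=862, T(5)=1806, T(6)=3694, T(7)=7470, T(8)=15022, T(9)=30126, T(10)=60334; answer 60334
Stage 2: A1 = 60334; w = 60334; squarings mod 1877: 186^1=186, 186^2=810, 186^4=1027, 186^8=1732, 186^16=378, 186^32=232, 186^64=1268, 186^128=1112, 186^256=1478, 186^512=1533, 186^1024=85, 186^2048=1594, 186^4096=1255, 186^8192=222, 186^16384=482, 186^32768=1453; 186^60334 = 186^2 * 186^4 * 186^8 * 186^32 * 186^128 * 186^256 * 186^512 * 186^2048 * 186^8192 * 186^16384 * 186^32768 = 348 (mod 1877); answer 348

348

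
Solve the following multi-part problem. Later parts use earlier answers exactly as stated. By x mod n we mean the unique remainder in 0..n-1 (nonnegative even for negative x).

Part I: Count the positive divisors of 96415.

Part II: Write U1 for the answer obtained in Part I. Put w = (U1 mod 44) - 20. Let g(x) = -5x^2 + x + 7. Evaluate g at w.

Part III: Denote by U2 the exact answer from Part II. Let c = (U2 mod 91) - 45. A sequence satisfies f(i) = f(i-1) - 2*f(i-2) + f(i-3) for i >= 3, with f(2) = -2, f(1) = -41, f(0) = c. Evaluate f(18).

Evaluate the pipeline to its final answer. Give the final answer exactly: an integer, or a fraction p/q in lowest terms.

Part I: 96415 = 5 * 11 * 1753; number of divisors = (1+1) * (1+1) * (1+1) = 8; answer 8
Part II: U1 = 8; w = -12; -5*(-12)^2 + 1*(-12)^1 + 7 = (-720) + (-12) + (7) = -725; answer -725
Part III: U2 = -725; c = -42; f(3) = 1*(-2) - 2*(-41) + 1*(-42) = 38; iterating: f(3)=38, f(4)=1, f(5)=-77, f(6)=-41, f(7)=114, f(8)=119, f(9)=-150, f(10)=-274, f(11)=145, f(12)=543, f(13)=-21, f(14)=-962, f(15)=-377, f(16)=1526, f(17)=1318, f(18)=-2111; answer -2111

-2111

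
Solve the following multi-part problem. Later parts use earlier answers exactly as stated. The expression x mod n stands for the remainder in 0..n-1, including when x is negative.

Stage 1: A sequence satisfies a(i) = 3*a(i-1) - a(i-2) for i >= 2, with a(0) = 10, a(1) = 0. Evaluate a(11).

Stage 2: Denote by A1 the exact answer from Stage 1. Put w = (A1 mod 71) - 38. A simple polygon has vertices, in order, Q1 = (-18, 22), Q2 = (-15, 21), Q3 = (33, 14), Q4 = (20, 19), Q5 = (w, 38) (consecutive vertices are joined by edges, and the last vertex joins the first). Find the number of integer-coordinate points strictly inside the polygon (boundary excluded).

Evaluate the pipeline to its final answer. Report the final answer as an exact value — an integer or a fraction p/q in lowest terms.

381

Stage 1: a(2) = 3*(0) - 1*(10) = -10; iterating: a(2)=-10, a(3)=-30, a(4)=-80, a(5)=-210, a(6)=-550, a(7)=-1440, a(8)=-3770, a(9)=-9870, a(10)=-25840, a(11)=-67650; answer -67650
Stage 2: A1 = -67650; w = -25; cross terms: (-18*21 - -15*22)=-48, (-15*14 - 33*21)=-903, (33*19 - 20*14)=347, (20*38 - -25*19)=1235, (-25*22 - -18*38)=134; twice the area = |765| = 765; area = 765/2; boundary points = 1 + 1 + 1 + 1 + 1 = 5; strictly interior points = area - boundary/2 + 1 = 381; answer 381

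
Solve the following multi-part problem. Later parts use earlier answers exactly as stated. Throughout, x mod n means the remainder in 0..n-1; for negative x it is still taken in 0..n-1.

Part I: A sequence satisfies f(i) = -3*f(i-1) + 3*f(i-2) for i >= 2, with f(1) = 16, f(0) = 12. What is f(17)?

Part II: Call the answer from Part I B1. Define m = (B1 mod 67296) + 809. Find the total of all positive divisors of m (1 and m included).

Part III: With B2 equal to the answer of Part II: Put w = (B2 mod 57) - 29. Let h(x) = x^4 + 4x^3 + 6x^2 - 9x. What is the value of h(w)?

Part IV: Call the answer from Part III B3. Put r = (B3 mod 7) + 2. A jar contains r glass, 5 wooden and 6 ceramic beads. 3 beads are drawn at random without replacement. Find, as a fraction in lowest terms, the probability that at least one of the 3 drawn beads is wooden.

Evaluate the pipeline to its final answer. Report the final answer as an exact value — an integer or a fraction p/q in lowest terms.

Part I: f(2) = -3*(16) + 3*(12) = -12; iterating: f(2)=-12, f(3)=84, f(4)=-288, f(5)=1116, f(6)=-4212, f(7)=15984, f(8)=-60588, f(9)=229716, f(10)=-870912, f(11)=3301884, f(12)=-12518388, f(13)=47460816, f(14)=-179937612, f(15)=682195284, f(16)=-2586398688, f(17)=9805781916; answer 9805781916
Part II: B1 = 9805781916; m = 15269; 15269 is prime, so its only divisors are 1 and 15269; sigma = 1 + 15269 = 15270; answer 15270
Part III: B2 = 15270; w = 22; 1*(22)^4 + 4*(22)^3 + 6*(22)^2 - 9*(22)^1 = (234256) + (42592) + (2904) + (-198) = 279554; answer 279554
Part IV: B3 = 279554; r = 4; total draws C(15,3) = 455; complement C(10,3) = 120; favorable 455 - 120 = 335; P = 67/91; answer 67/91

67/91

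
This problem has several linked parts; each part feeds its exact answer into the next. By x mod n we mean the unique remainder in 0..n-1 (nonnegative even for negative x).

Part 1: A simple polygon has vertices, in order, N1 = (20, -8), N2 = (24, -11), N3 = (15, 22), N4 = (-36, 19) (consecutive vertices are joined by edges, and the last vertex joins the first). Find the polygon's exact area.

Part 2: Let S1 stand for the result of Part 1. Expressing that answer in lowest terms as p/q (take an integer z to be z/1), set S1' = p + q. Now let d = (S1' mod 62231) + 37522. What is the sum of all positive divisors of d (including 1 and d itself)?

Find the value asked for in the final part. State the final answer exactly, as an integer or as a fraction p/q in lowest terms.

Part 1: cross terms: (20*-11 - 24*-8)=-28, (24*22 - 15*-11)=693, (15*19 - -36*22)=1077, (-36*-8 - 20*19)=-92; twice the area = |1650| = 1650; area = 825; answer 825
Part 2: S1 = 825; threaded value p + q = 826; d = 38348; 38348 = 2^2 * 9587; sigma = (1 + 2 + 4) * (1 + 9587) = 7 * 9588 = 67116; answer 67116

67116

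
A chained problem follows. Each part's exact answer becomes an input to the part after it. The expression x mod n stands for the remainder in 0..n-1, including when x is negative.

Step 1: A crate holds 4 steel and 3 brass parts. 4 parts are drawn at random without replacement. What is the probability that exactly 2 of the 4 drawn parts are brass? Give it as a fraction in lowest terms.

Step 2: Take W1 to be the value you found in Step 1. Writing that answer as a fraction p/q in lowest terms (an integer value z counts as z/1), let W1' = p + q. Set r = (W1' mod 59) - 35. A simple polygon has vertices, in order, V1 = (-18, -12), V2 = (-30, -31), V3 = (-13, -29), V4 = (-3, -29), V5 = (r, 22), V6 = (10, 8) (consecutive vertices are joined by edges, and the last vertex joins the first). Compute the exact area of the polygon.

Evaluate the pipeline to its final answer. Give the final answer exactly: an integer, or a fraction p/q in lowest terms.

1359/2

Step 1: total draws C(7,4) = 35; favorable C(3,2)*C(4,2) = 18; P = 18/35; answer 18/35
Step 2: W1 = 18/35; threaded value p + q = 53; r = 18; cross terms: (-18*-31 - -30*-12)=198, (-30*-29 - -13*-31)=467, (-13*-29 - -3*-29)=290, (-3*22 - 18*-29)=456, (18*8 - 10*22)=-76, (10*-12 - -18*8)=24; twice the area = |1359| = 1359; area = 1359/2; answer 1359/2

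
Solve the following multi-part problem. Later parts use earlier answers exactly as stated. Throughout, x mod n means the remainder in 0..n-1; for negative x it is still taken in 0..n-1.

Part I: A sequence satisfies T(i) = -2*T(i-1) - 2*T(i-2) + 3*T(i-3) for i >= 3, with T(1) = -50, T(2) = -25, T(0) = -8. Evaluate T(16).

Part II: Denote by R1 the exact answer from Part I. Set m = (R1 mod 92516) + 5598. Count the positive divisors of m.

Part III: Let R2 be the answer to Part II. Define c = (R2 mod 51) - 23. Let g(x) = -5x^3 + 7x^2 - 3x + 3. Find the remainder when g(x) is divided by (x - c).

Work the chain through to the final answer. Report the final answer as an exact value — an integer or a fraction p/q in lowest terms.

Part I: T(3) = -2*(-25) - 2*(-50) + 3*(-8) = 126; iterating: T(3)=126, T(4)=-352, T(5)=377, T(6)=328, T(7)=-2466, T(8)=5407, T(9)=-4898, T(10)=-8416, T(11)=42849, T(12)=-83560, T(13)=56174, T(14)=183319, T(15)=-729666, T(16)=1261216; answer 1261216
Part II: R1 = 1261216; m = 64106; 64106 = 2 * 7 * 19 * 241; number of divisors = (1+1) * (1+1) * (1+1) * (1+1) = 16; answer 16
Part III: R2 = 16; c = -7; remainder = value at the root: -5*(-7)^3 + 7*(-7)^2 - 3*(-7)^1 + 3 = (1715) + (343) + (21) + (3) = 2082; answer 2082

2082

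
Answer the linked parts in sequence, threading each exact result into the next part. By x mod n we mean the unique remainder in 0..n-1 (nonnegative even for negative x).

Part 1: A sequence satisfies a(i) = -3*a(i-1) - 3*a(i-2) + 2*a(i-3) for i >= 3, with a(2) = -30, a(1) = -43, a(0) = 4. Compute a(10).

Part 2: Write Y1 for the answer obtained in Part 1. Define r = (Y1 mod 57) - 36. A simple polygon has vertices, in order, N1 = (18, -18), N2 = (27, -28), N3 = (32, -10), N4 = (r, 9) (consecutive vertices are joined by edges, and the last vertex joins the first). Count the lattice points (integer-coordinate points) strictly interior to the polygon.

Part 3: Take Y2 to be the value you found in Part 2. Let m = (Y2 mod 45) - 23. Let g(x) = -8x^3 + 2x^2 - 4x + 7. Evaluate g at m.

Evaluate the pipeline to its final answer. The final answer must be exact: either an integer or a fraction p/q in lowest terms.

Part 1: a(3) = -3*(-30) - 3*(-43) + 2*(4) = 227; iterating: a(3)=227, a(4)=-677, a(5)=1290, a(6)=-1385, a(7)=-1069, a(8)=9942, a(9)=-29389, a(10)=56203; answer 56203
Part 2: Y1 = 56203; r = -35; cross terms: (18*-28 - 27*-18)=-18, (27*-10 - 32*-28)=626, (32*9 - -35*-10)=-62, (-35*-18 - 18*9)=468; twice the area = |1014| = 1014; area = 507; boundary points = 1 + 1 + 1 + 1 = 4; strictly interior points = area - boundary/2 + 1 = 506; answer 506
Part 3: Y2 = 506; m = -12; -8*(-12)^3 + 2*(-12)^2 - 4*(-12)^1 + 7 = (13824) + (288) + (48) + (7) = 14167; answer 14167

14167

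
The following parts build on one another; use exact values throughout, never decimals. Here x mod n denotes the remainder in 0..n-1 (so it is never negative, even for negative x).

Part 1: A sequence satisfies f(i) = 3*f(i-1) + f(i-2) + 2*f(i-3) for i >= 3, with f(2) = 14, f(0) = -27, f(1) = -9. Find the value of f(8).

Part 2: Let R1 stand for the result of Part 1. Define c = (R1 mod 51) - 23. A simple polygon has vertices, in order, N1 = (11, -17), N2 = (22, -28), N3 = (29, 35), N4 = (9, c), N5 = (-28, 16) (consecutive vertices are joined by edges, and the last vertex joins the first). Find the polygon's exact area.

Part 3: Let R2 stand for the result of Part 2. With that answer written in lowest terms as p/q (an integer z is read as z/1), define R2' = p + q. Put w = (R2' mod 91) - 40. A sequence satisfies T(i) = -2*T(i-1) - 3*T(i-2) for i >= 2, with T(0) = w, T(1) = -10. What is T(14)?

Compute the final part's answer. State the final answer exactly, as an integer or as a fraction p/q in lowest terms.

Part 1: f(3) = 3*(14) + 1*(-9) + 2*(-27) = -21; iterating: f(3)=-21, f(4)=-67, f(5)=-194, f(6)=-691, f(7)=-2401, f(8)=-8282; answer -8282
Part 2: R1 = -8282; c = 8; cross terms: (11*-28 - 22*-17)=66, (22*35 - 29*-28)=1582, (29*8 - 9*35)=-83, (9*16 - -28*8)=368, (-28*-17 - 11*16)=300; twice the area = |2233| = 2233; area = 2233/2; answer 2233/2
Part 3: R2 = 2233/2; threaded value p + q = 2235; w = 11; T(2) = -2*(-10) - 3*(11) = -13; iterating: T(2)=-13, T(3)=56, T(4)=-73, T(5)=-22, T(6)=263, T(7)=-460, T(8)=131, T(9)=1118, T(10)=-2629, T(11)=1904, T(12)=4079, T(13)=-13870, T(14)=15503; answer 15503

15503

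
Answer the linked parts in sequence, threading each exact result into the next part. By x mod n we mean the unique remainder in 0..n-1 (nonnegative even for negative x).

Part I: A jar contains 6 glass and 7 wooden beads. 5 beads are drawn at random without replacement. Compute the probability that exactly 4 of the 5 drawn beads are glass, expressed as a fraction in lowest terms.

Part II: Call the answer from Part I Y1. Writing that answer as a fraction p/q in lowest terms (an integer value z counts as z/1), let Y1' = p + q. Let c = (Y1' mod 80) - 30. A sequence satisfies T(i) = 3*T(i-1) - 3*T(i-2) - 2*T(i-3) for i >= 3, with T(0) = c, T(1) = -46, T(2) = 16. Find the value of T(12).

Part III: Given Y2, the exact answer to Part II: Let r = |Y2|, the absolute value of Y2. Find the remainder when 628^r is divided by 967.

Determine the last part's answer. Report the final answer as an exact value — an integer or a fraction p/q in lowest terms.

203

Part I: total draws C(13,5) = 1287; favorable C(6,4)*C(7,1) = 105; P = 35/429; answer 35/429
Part II: Y1 = 35/429; threaded value p + q = 464; c = 34; T(3) = 3*(16) - 3*(-46) - 2*(34) = 118; iterating: T(3)=118, T(4)=398, T(5)=808, T(6)=994, T(7)=-238, T(8)=-5312, T(9)=-17210, T(10)=-35218, T(11)=-43400, T(12)=9874; answer 9874
Part III: Y2 = 9874; r = 9874; squarings mod 967: 628^1=628, 628^2=815, 628^4=863, 628^8=179, 628^16=130, 628^32=461, 628^64=748, 628^128=578, 628^256=469, 628^512=452, 628^1024=267, 628^2048=698, 628^4096=803, 628^8192=787; 628^9874 = 628^2 * 628^16 * 628^128 * 628^512 * 628^1024 * 628^8192 = 203 (mod 967); answer 203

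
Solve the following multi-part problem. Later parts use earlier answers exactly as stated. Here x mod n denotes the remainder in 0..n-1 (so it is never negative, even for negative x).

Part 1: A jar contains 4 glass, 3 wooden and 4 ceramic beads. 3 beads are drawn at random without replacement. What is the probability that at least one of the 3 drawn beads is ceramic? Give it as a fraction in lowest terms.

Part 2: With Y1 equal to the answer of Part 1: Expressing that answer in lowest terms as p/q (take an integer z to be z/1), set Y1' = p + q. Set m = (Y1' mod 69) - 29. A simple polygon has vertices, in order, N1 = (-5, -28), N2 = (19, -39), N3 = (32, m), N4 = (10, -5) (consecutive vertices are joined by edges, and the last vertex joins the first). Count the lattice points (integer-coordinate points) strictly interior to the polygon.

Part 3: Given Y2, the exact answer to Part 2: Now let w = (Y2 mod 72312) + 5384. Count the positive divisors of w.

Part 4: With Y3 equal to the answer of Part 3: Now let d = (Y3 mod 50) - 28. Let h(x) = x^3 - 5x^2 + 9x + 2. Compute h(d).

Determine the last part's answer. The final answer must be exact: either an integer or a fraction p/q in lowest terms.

-5518

Part 1: total draws C(11,3) = 165; complement C(7,3) = 35; favorable 165 - 35 = 130; P = 26/33; answer 26/33
Part 2: Y1 = 26/33; threaded value p + q = 59; m = 30; cross terms: (-5*-39 - 19*-28)=727, (19*30 - 32*-39)=1818, (32*-5 - 10*30)=-460, (10*-28 - -5*-5)=-305; twice the area = |1780| = 1780; area = 890; boundary points = 1 + 1 + 1 + 1 = 4; strictly interior points = area - boundary/2 + 1 = 889; answer 889
Part 3: Y2 = 889; w = 6273; 6273 = 3^2 * 17 * 41; number of divisors = (2+1) * (1+1) * (1+1) = 12; answer 12
Part 4: Y3 = 12; d = -16; 1*(-16)^3 - 5*(-16)^2 + 9*(-16)^1 + 2 = (-4096) + (-1280) + (-144) + (2) = -5518; answer -5518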